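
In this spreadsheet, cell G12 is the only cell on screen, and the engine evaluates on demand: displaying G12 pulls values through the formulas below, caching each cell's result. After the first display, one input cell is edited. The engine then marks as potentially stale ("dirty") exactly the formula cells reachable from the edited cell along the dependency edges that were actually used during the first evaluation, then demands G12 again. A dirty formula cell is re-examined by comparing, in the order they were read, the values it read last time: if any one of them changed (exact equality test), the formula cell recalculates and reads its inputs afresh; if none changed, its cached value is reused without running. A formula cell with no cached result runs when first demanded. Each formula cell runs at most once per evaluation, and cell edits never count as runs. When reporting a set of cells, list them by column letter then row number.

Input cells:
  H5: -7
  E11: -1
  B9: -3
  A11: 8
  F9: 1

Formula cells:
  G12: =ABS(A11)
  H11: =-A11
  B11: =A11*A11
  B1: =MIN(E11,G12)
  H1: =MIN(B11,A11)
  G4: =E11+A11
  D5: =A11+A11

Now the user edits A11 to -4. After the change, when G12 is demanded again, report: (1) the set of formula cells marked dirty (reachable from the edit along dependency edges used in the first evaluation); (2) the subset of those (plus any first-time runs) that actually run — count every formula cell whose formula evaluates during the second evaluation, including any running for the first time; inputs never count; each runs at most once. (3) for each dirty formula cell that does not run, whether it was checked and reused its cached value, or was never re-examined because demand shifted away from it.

Initial pass — values computed on the first demand:
  G12 = ABS(8) = 8

Second demand — change propagation:
  G12: re-runs because A11 8->-4; new result 4.

Dirty set: G12.
Run set: G12 (1 run).
All dirty formula cells ended up running.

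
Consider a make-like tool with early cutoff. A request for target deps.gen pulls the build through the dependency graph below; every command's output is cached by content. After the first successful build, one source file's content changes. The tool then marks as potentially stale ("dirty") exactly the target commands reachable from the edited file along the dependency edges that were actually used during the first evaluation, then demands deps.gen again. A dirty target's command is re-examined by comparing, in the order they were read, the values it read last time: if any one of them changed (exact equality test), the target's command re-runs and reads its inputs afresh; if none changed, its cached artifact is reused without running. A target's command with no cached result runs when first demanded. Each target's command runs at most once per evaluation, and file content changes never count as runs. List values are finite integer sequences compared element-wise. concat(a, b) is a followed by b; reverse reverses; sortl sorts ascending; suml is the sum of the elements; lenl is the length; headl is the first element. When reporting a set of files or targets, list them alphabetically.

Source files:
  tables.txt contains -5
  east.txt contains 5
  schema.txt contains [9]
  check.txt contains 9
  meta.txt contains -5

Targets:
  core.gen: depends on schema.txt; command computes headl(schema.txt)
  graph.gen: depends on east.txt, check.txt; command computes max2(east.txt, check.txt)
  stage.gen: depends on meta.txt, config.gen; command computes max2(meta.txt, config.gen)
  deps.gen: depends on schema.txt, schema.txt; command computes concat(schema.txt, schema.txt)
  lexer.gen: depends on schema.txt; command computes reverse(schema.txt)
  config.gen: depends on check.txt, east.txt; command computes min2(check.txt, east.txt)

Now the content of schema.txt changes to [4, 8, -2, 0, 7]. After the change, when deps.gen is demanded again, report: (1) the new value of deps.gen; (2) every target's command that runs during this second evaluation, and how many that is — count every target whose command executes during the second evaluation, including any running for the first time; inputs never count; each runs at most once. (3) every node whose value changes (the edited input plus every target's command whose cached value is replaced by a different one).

Demanding deps.gen again yields [4, 8, -2, 0, 7, 4, 8, -2, 0, 7].
1 target commands run: deps.gen.
The nodes whose values change: deps.gen, schema.txt.

First demand of the output computes:
  deps.gen = concat([9], [9]) = [9, 9]

After the edit, cleaning proceeds:
  deps.gen: a read changed (schema.txt [9]->[4, 8, -2, 0, 7]; schema.txt [9]->[4, 8, -2, 0, 7]) — executes, giving [4, 8, -2, 0, 7, 4, 8, -2, 0, 7].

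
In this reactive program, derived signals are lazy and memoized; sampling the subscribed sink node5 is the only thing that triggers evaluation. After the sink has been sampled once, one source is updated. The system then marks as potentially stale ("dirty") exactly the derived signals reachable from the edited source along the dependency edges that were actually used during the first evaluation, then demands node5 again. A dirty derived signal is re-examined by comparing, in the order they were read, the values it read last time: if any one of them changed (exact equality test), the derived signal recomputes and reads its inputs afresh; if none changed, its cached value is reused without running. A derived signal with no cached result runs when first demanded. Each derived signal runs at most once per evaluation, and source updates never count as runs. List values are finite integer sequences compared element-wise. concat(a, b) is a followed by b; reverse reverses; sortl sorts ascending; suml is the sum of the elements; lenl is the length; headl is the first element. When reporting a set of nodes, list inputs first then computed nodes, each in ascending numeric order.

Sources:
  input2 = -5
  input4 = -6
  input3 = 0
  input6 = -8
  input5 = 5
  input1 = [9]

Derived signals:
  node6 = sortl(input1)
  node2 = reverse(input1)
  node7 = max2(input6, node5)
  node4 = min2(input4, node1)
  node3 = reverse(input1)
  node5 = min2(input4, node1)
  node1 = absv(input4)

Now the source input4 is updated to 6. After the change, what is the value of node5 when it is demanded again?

Demanding node5 again yields 6.

First demand of the output computes:
  node1 = absv(-6) = 6
  node5 = min2(-6, 6) = -6

After the edit, cleaning proceeds:
  node1: a read changed (input4 -6->6) — executes, giving 6 — identical to its old value.
  node5: a read changed (input4 -6->6) — executes, giving 6.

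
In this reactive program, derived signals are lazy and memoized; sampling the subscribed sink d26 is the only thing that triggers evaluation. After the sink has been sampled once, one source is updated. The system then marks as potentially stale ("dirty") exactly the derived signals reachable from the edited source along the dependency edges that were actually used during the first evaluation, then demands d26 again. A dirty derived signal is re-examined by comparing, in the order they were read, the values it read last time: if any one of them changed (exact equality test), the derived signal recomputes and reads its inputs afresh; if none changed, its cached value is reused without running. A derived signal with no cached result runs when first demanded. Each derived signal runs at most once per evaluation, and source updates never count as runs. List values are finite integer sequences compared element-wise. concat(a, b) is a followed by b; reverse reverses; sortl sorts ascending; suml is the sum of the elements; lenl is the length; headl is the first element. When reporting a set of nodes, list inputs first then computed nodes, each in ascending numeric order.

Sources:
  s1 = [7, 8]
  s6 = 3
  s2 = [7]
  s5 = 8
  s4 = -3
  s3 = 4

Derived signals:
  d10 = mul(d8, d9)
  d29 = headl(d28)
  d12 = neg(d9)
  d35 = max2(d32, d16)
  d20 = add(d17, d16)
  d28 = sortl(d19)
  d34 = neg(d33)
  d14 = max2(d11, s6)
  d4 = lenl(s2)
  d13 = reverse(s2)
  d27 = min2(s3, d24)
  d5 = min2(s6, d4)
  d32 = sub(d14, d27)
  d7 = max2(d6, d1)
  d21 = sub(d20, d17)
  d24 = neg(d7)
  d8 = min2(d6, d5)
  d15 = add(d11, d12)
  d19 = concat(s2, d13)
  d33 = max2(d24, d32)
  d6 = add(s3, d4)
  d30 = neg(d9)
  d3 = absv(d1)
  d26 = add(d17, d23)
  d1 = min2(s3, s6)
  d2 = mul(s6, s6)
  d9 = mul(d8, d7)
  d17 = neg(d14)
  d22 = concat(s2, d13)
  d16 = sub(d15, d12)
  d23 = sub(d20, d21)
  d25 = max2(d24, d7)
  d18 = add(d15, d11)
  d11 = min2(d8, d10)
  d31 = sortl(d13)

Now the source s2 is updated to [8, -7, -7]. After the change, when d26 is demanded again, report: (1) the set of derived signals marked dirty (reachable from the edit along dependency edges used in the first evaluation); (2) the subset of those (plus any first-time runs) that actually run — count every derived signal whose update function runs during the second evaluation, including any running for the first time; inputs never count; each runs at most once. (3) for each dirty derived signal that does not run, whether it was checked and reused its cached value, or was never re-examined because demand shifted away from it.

The edit dirties: d4, d5, d6, d7, d8, d9, d10, d11, d12, d14, d15, d16, d17, d20, d21, d23, d26.
15 derived signals run: d4, d5, d6, d7, d8, d9, d10, d11, d12, d14, d15, d16, d20, d21, d23.
Cache hits after checking: d17, d26.
Note where the cutoff bites: d17 is checked, finds nothing changed, and keeps its cache.

First demand of the output computes:
  d1 = min2(4, 3) = 3
  d4 = lenl([7]) = 1
  d5 = min2(3, 1) = 1
  d6 = add(4, 1) = 5
  d7 = max2(5, 3) = 5
  d8 = min2(5, 1) = 1
  d9 = mul(1, 5) = 5
  d10 = mul(1, 5) = 5
  d11 = min2(1, 5) = 1
  d12 = neg(5) = -5
  d14 = max2(1, 3) = 3
  d15 = add(1, -5) = -4
  d16 = sub(-4, -5) = 1
  d17 = neg(3) = -3
  d20 = add(-3, 1) = -2
  d21 = sub(-2, -3) = 1
  d23 = sub(-2, 1) = -3
  d26 = add(-3, -3) = -6

After the edit, cleaning proceeds:
  d4: a read changed (s2 [7]->[8, -7, -7]) — executes, giving 3.
  d5: a read changed (d4 1->3) — executes, giving 3.
  d6: a read changed (d4 1->3) — executes, giving 7.
  d7: a read changed (d6 5->7) — executes, giving 7.
  d8: a read changed (d6 5->7; d5 1->3) — executes, giving 3.
  d9: a read changed (d8 1->3; d7 5->7) — executes, giving 21.
  d10: a read changed (d8 1->3; d9 5->21) — executes, giving 63.
  d11: a read changed (d8 1->3; d10 5->63) — executes, giving 3.
  d12: a read changed (d9 5->21) — executes, giving -21.
  d14: a read changed (d11 1->3) — executes, giving 3 — identical to its old value.
  d15: a read changed (d11 1->3; d12 -5->-21) — executes, giving -18.
  d16: a read changed (d15 -4->-18; d12 -5->-21) — executes, giving 3.
  d17: dirty, but its reads are unchanged (d14 unchanged); cached -3 stands.
  d20: a read changed (d16 1->3) — executes, giving 0.
  d21: a read changed (d20 -2->0) — executes, giving 3.
  d23: a read changed (d20 -2->0; d21 1->3) — executes, giving -3 — identical to its old value.
  d26: dirty, but its reads are unchanged (d17 unchanged, d23 unchanged); cached -6 stands.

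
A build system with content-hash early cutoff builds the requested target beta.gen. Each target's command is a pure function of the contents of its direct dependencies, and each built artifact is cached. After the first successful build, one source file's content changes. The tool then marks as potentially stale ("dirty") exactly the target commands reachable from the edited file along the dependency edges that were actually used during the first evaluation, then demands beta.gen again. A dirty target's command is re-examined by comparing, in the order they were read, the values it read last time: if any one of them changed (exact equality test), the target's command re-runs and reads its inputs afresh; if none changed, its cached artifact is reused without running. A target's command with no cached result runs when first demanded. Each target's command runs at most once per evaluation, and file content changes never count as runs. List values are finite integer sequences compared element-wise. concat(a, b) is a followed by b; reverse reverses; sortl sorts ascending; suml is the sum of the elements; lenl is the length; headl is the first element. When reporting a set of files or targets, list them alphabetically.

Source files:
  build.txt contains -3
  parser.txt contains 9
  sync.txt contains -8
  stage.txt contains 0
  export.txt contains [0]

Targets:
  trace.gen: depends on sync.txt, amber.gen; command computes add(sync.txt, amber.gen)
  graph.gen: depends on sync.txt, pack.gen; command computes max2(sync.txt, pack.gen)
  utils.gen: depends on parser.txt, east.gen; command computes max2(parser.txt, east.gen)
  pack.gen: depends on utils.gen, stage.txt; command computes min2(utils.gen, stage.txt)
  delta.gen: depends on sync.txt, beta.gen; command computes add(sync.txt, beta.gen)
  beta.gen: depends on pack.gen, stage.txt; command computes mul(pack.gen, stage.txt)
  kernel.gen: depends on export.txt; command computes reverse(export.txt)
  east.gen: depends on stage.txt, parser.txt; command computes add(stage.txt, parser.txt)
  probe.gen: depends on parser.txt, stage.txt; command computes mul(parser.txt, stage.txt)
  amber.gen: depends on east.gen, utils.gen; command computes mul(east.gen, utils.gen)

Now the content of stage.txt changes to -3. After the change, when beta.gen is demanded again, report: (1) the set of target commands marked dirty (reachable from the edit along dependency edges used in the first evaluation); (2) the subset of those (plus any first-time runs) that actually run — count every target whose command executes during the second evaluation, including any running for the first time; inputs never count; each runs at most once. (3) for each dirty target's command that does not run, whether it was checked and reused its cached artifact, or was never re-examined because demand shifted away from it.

Marked dirty: beta.gen, east.gen, pack.gen, utils.gen.
Target commands that run: beta.gen, east.gen, pack.gen, utils.gen — 4 in total.
Every dirty target's command ran.

First evaluation (everything demanded from the output):
  east.gen = add(0, 9) = 9
  utils.gen = max2(9, 9) = 9
  pack.gen = min2(9, 0) = 0
  beta.gen = mul(0, 0) = 0

Propagation after the edit:
  east.gen: runs — stage.txt 0->-3; result 6.
  utils.gen: runs — east.gen 9->6; result 9 (same value as before).
  pack.gen: runs — stage.txt 0->-3; result -3.
  beta.gen: runs — pack.gen 0->-3; stage.txt 0->-3; result 9.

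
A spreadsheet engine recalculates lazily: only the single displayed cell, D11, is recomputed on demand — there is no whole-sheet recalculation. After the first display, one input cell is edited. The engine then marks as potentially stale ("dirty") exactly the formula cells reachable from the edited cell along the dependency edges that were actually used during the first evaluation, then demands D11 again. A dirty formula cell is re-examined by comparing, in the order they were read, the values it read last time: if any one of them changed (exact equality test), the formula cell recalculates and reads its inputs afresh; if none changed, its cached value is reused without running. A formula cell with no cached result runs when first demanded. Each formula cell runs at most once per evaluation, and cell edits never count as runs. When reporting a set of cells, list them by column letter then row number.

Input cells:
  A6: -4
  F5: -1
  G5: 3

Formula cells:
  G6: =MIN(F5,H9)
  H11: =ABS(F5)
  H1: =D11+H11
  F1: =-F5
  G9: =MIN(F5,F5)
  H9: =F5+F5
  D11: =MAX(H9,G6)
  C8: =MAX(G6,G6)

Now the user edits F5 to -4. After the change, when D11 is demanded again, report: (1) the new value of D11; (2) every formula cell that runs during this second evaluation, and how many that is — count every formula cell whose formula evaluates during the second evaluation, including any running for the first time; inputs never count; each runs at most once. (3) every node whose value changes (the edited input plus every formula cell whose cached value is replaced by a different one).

First evaluation (everything demanded from the output):
  H9 = -1 + -1 = -2
  G6 = MIN(-1, -2) = -2
  D11 = MAX(-2, -2) = -2

Propagation after the edit:
  H9: runs — F5 -1->-4; F5 -1->-4; result -8.
  G6: runs — F5 -1->-4; H9 -2->-8; result -8.
  D11: runs — H9 -2->-8; G6 -2->-8; result -8.

New value of D11: -8.
Formula cells that run: D11, G6, H9 — 3 in total.
Values that change: D11, F5, G6, H9.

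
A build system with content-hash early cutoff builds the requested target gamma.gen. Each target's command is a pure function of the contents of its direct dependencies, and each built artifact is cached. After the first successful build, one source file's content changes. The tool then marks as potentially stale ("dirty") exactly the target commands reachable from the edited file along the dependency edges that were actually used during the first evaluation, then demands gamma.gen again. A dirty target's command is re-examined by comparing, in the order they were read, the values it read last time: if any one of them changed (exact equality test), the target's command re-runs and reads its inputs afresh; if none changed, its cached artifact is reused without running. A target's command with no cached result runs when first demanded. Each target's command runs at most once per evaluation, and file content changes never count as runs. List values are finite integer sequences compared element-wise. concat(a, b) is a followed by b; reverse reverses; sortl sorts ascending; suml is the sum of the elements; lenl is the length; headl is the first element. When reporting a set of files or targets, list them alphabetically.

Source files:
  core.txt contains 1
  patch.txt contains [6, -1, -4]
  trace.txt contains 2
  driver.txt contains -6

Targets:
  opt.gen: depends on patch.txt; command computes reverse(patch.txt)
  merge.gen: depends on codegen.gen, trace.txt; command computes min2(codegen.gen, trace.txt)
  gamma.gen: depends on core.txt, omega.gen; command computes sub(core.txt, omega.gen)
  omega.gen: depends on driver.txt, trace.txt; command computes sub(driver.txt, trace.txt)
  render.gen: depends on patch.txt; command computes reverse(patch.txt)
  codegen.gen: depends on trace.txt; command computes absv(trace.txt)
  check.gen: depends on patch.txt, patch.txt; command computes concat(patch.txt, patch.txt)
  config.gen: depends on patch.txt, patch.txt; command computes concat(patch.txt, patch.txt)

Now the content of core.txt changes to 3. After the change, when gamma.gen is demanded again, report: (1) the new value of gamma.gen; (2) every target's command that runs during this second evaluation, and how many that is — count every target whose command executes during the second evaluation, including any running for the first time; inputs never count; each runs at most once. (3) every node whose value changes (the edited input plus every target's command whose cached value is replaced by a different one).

First evaluation (everything demanded from the output):
  omega.gen = sub(-6, 2) = -8
  gamma.gen = sub(1, -8) = 9

Propagation after the edit:
  gamma.gen: runs — core.txt 1->3; result 11.

New value of gamma.gen: 11.
Target commands that run: gamma.gen — 1 in total.
Values that change: core.txt, gamma.gen.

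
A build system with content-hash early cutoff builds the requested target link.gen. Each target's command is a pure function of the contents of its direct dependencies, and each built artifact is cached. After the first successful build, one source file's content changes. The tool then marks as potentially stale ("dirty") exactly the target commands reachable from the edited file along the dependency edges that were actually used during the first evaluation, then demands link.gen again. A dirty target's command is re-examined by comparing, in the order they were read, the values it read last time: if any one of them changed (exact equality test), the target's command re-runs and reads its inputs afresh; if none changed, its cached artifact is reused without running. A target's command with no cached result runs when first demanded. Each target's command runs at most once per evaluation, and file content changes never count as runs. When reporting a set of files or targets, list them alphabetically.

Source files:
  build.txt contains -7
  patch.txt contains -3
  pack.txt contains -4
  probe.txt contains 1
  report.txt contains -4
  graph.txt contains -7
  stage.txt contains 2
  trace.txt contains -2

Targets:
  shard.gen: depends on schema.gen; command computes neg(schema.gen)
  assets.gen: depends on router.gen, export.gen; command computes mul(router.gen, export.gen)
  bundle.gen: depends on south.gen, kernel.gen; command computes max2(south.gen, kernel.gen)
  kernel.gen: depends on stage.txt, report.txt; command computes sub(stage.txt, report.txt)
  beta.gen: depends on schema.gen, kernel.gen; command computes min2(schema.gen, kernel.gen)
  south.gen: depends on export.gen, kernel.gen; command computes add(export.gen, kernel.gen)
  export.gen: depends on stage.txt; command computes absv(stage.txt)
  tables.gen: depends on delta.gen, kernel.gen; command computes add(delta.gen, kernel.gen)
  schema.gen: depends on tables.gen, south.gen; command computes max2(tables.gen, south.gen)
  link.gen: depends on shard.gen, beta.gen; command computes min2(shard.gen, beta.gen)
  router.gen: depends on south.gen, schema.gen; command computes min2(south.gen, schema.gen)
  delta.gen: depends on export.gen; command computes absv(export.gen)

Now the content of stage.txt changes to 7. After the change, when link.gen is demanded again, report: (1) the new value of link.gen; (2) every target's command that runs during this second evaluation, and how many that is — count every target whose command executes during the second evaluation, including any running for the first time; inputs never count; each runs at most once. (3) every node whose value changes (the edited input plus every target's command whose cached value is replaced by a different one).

New value of link.gen: -18.
Target commands that run: beta.gen, delta.gen, export.gen, kernel.gen, link.gen, schema.gen, shard.gen, south.gen, tables.gen — 9 in total.
Values that change: beta.gen, delta.gen, export.gen, kernel.gen, link.gen, schema.gen, shard.gen, south.gen, stage.txt, tables.gen.

First evaluation (everything demanded from the output):
  export.gen = absv(2) = 2
  delta.gen = absv(2) = 2
  kernel.gen = sub(2, -4) = 6
  south.gen = add(2, 6) = 8
  tables.gen = add(2, 6) = 8
  schema.gen = max2(8, 8) = 8
  beta.gen = min2(8, 6) = 6
  shard.gen = neg(8) = -8
  link.gen = min2(-8, 6) = -8

Propagation after the edit:
  export.gen: runs — stage.txt 2->7; result 7.
  delta.gen: runs — export.gen 2->7; result 7.
  kernel.gen: runs — stage.txt 2->7; result 11.
  south.gen: runs — export.gen 2->7; kernel.gen 6->11; result 18.
  tables.gen: runs — delta.gen 2->7; kernel.gen 6->11; result 18.
  schema.gen: runs — tables.gen 8->18; south.gen 8->18; result 18.
  beta.gen: runs — schema.gen 8->18; kernel.gen 6->11; result 11.
  shard.gen: runs — schema.gen 8->18; result -18.
  link.gen: runs — shard.gen -8->-18; beta.gen 6->11; result -18.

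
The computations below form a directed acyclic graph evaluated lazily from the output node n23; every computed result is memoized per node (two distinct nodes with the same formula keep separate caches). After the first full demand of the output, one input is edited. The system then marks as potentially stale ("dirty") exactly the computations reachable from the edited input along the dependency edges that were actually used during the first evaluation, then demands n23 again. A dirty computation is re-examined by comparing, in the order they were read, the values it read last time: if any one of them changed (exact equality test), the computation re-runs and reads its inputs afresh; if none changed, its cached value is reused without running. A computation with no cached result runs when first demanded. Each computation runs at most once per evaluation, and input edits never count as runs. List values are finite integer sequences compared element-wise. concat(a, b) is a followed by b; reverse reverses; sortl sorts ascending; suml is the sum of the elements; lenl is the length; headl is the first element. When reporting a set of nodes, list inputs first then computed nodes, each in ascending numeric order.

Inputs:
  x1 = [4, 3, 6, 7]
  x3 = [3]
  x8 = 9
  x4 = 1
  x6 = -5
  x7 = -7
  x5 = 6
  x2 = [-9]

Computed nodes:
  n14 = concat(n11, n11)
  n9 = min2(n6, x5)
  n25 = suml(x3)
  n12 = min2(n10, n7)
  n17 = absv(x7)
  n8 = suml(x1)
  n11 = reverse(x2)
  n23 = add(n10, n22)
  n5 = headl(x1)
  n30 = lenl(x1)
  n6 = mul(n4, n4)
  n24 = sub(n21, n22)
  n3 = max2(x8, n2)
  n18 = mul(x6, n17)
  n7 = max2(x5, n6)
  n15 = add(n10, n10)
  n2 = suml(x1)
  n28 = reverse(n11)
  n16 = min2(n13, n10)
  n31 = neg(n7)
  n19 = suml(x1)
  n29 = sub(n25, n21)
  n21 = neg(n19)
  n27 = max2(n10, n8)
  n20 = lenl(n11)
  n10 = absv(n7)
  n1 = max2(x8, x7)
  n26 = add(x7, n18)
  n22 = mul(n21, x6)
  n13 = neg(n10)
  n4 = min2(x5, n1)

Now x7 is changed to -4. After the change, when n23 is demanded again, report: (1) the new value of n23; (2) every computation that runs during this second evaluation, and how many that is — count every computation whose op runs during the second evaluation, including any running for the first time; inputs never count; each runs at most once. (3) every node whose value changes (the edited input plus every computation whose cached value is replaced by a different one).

Demanding n23 again yields 136.
1 computations run: n1.
The nodes whose values change: x7.
Note the absorption at n1: it re-runs yet its value is the same, leaving the output's value untouched.

First demand of the output computes:
  n1 = max2(9, -7) = 9
  n4 = min2(6, 9) = 6
  n6 = mul(6, 6) = 36
  n7 = max2(6, 36) = 36
  n10 = absv(36) = 36
  n19 = suml([4, 3, 6, 7]) = 20
  n21 = neg(20) = -20
  n22 = mul(-20, -5) = 100
  n23 = add(36, 100) = 136

After the edit, cleaning proceeds:
  n1: a read changed (x7 -7->-4) — executes, giving 9 — identical to its old value.
  n4: dirty, but its reads are unchanged (x5 unchanged, n1 unchanged); cached 6 stands.
  n6: dirty, but its reads are unchanged (n4 unchanged, n4 unchanged); cached 36 stands.
  n7: dirty, but its reads are unchanged (x5 unchanged, n6 unchanged); cached 36 stands.
  n10: dirty, but its reads are unchanged (n7 unchanged); cached 36 stands.
  n23: dirty, but its reads are unchanged (n10 unchanged, n22 unchanged); cached 136 stands.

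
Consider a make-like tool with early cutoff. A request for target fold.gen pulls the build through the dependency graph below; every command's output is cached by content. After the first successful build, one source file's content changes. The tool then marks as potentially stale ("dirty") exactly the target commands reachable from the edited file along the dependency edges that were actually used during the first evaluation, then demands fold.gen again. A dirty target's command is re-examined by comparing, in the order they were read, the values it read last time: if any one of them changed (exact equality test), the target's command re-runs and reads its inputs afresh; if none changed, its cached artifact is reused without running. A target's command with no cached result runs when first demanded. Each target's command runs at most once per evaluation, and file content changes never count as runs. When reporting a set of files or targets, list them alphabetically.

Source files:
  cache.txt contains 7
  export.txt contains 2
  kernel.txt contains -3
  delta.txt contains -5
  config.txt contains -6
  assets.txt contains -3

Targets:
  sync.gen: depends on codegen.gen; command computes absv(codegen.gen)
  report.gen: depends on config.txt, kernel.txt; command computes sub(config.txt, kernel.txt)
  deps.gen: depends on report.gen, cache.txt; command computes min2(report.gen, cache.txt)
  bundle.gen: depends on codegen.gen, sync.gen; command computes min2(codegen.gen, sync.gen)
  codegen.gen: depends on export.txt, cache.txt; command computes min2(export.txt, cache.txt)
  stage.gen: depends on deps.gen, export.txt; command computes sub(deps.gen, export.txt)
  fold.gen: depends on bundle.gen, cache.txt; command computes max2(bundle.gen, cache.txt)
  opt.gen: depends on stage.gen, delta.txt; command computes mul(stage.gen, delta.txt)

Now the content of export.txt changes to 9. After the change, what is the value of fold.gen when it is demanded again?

Demanding fold.gen again yields 7.

First demand of the output computes:
  codegen.gen = min2(2, 7) = 2
  sync.gen = absv(2) = 2
  bundle.gen = min2(2, 2) = 2
  fold.gen = max2(2, 7) = 7

After the edit, cleaning proceeds:
  codegen.gen: a read changed (export.txt 2->9) — executes, giving 7.
  sync.gen: a read changed (codegen.gen 2->7) — executes, giving 7.
  bundle.gen: a read changed (codegen.gen 2->7; sync.gen 2->7) — executes, giving 7.
  fold.gen: a read changed (bundle.gen 2->7) — executes, giving 7 — identical to its old value.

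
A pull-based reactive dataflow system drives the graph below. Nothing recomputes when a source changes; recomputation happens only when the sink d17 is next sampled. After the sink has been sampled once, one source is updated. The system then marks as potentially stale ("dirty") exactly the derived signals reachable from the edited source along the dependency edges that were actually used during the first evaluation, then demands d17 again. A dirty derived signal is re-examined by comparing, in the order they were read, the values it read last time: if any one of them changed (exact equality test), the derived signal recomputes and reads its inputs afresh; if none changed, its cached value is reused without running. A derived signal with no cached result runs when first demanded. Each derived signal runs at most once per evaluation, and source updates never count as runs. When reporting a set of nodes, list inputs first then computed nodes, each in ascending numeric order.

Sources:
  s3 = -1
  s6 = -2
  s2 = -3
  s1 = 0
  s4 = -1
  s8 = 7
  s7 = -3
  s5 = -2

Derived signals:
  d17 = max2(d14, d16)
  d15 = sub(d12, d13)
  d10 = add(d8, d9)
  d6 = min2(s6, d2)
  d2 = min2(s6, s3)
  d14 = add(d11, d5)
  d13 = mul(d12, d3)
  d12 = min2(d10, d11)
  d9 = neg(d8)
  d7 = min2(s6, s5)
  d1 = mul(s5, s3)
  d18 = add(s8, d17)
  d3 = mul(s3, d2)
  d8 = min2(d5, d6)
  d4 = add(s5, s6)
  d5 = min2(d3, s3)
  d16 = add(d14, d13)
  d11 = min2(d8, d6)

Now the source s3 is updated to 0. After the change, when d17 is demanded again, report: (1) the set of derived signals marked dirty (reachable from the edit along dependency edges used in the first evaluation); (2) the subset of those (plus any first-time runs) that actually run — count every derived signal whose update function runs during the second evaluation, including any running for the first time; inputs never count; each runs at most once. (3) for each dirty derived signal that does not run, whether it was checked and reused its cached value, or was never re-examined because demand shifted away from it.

First evaluation (everything demanded from the output):
  d2 = min2(-2, -1) = -2
  d3 = mul(-1, -2) = 2
  d5 = min2(2, -1) = -1
  d6 = min2(-2, -2) = -2
  d8 = min2(-1, -2) = -2
  d9 = neg(-2) = 2
  d10 = add(-2, 2) = 0
  d11 = min2(-2, -2) = -2
  d12 = min2(0, -2) = -2
  d13 = mul(-2, 2) = -4
  d14 = add(-2, -1) = -3
  d16 = add(-3, -4) = -7
  d17 = max2(-3, -7) = -3

Propagation after the edit:
  d2: runs — s3 -1->0; result -2 (same value as before).
  d3: runs — s3 -1->0; result 0.
  d5: runs — d3 2->0; s3 -1->0; result 0.
  d6: checked — values it read are unchanged (s6 unchanged, d2 unchanged); reused cached -2 without running.
  d8: runs — d5 -1->0; result -2 (same value as before).
  d9: checked — values it read are unchanged (d8 unchanged); reused cached 2 without running.
  d10: checked — values it read are unchanged (d8 unchanged, d9 unchanged); reused cached 0 without running.
  d11: checked — values it read are unchanged (d8 unchanged, d6 unchanged); reused cached -2 without running.
  d12: checked — values it read are unchanged (d10 unchanged, d11 unchanged); reused cached -2 without running.
  d13: runs — d3 2->0; result 0.
  d14: runs — d5 -1->0; result -2.
  d16: runs — d14 -3->-2; d13 -4->0; result -2.
  d17: runs — d14 -3->-2; d16 -7->-2; result -2.

Key observation: the cutoff stops propagation at d6 — its inputs' values are unchanged, so it reuses its cache.

Marked dirty: d2, d3, d5, d6, d8, d9, d10, d11, d12, d13, d14, d16, d17.
Derived signals that run: d2, d3, d5, d8, d13, d14, d16, d17 — 8 in total.
Checked but reused from cache: d6, d9, d10, d11, d12.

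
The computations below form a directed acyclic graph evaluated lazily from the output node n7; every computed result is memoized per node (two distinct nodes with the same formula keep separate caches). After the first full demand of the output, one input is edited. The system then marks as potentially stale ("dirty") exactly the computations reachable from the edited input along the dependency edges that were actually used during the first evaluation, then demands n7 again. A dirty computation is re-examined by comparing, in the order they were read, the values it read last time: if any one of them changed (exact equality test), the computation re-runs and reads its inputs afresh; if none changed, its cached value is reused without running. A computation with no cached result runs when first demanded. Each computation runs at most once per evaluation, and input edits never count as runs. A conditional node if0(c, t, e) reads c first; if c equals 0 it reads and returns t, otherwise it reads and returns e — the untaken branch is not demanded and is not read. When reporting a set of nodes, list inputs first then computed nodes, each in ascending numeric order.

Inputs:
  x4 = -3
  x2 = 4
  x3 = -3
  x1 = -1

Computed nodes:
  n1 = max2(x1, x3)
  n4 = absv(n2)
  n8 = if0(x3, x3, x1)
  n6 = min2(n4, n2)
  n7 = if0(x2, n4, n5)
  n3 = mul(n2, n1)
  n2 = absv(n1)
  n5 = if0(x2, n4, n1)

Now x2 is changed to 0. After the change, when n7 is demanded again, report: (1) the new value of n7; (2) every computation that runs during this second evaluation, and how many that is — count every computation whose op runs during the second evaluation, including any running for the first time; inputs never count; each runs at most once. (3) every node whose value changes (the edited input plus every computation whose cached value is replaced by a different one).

Demanding n7 again yields 1.
3 computations run: n2, n4, n7.
The nodes whose values change: x2, n7.
Note the branch switch — demand abandons n5, which is never re-examined.

First demand of the output computes:
  n1 = max2(-1, -3) = -1
  n5 = if0(x2=4 -> else branch n1) = -1
  n7 = if0(x2=4 -> else branch n5) = -1

After the edit, cleaning proceeds:
  n2: had never run; runs now, result 1.
  n4: had never run; runs now, result 1.
  n5: stays stale; no demand reaches it after the flip.
  n7: a read changed (x2 4->0) — executes, giving 1.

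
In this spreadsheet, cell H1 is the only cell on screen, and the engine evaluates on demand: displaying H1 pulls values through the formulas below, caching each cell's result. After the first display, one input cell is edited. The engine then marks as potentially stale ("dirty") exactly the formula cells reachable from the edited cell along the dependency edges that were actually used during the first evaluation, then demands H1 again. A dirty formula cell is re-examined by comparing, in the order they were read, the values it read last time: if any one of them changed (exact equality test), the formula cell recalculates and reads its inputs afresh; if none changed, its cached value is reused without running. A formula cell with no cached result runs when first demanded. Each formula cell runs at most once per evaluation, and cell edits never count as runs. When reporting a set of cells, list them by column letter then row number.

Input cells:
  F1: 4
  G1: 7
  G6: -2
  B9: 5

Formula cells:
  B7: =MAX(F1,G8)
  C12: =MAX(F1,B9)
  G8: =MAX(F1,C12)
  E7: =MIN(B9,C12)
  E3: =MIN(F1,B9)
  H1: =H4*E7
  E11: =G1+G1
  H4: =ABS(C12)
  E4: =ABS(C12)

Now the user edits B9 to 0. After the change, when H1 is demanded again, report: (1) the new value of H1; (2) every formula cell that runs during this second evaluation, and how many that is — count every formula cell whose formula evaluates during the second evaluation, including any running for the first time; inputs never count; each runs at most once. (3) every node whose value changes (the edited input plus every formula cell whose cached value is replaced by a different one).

Initial pass — values computed on the first demand:
  C12 = MAX(4, 5) = 5
  E7 = MIN(5, 5) = 5
  H4 = ABS(5) = 5
  H1 = 5 * 5 = 25

Second demand — change propagation:
  C12: re-runs because B9 5->0; new result 4.
  E7: re-runs because B9 5->0; C12 5->4; new result 0.
  H4: re-runs because C12 5->4; new result 4.
  H1: re-runs because H4 5->4; E7 5->0; new result 0.

H1 now evaluates to 0.
Run set: C12, E7, H1, H4 (4 run).
Changed values: B9, C12, E7, H1, H4.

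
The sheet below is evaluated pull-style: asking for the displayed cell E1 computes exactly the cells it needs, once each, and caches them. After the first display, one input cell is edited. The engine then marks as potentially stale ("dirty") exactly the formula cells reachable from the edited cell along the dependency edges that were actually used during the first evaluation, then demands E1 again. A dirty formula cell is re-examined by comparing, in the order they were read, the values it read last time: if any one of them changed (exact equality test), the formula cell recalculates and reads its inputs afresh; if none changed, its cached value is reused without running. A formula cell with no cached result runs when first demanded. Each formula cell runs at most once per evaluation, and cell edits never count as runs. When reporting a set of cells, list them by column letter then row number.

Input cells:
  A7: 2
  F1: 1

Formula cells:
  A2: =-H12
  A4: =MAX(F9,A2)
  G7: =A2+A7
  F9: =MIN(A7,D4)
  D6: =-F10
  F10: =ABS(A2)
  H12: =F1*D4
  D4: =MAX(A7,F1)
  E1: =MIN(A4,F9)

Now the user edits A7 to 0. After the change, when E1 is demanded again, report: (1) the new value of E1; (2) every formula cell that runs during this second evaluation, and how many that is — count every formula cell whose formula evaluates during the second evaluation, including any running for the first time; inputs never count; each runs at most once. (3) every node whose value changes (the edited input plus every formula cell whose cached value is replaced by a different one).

Demanding E1 again yields 0.
6 formula cells run: A2, A4, D4, E1, F9, H12.
The nodes whose values change: A2, A4, A7, D4, E1, F9, H12.

First demand of the output computes:
  D4 = MAX(2, 1) = 2
  F9 = MIN(2, 2) = 2
  H12 = 1 * 2 = 2
  A2 = -(2) = -2
  A4 = MAX(2, -2) = 2
  E1 = MIN(2, 2) = 2

After the edit, cleaning proceeds:
  D4: a read changed (A7 2->0) — executes, giving 1.
  F9: a read changed (A7 2->0; D4 2->1) — executes, giving 0.
  H12: a read changed (D4 2->1) — executes, giving 1.
  A2: a read changed (H12 2->1) — executes, giving -1.
  A4: a read changed (F9 2->0; A2 -2->-1) — executes, giving 0.
  E1: a read changed (A4 2->0; F9 2->0) — executes, giving 0.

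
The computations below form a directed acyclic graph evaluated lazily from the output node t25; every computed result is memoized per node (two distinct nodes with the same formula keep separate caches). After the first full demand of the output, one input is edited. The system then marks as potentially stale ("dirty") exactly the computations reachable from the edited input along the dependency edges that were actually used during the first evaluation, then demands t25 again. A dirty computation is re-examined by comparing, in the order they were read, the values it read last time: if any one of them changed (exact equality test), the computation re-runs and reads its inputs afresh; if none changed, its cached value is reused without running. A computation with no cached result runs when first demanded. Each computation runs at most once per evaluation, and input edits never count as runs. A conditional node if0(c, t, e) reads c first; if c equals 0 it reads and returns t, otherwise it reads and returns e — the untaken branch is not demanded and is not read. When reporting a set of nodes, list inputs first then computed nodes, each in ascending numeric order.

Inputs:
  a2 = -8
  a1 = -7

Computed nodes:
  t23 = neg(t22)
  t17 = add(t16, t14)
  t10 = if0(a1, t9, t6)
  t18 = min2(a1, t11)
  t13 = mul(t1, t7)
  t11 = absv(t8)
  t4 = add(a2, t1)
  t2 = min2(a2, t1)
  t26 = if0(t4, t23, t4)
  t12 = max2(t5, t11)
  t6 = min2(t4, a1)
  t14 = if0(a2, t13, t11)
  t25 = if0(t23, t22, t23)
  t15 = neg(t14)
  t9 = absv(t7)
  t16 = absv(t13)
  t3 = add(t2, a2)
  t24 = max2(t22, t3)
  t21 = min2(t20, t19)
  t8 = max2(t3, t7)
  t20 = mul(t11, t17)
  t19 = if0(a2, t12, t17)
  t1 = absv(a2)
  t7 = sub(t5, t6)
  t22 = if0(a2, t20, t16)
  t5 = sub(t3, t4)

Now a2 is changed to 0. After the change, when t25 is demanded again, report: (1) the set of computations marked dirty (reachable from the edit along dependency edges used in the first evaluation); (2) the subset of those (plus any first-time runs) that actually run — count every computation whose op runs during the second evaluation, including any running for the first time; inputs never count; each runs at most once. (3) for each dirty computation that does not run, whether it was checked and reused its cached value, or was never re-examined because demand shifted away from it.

The edit dirties: t1, t2, t3, t4, t5, t6, t7, t13, t16, t22, t23, t25.
16 computations run: t1, t2, t3, t4, t5, t7, t8, t11, t13, t14, t16, t17, t20, t22, t23, t25.
Cache hits after checking: t6.
Note the branch switch — t8, t11, t14, t17, t20 had no cache and run now for the first time.

First demand of the output computes:
  t1 = absv(-8) = 8
  t2 = min2(-8, 8) = -8
  t3 = add(-8, -8) = -16
  t4 = add(-8, 8) = 0
  t5 = sub(-16, 0) = -16
  t6 = min2(0, -7) = -7
  t7 = sub(-16, -7) = -9
  t13 = mul(8, -9) = -72
  t16 = absv(-72) = 72
  t22 = if0(a2=-8 -> else branch t16) = 72
  t23 = neg(72) = -72
  t25 = if0(t23=-72 -> else branch t23) = -72

After the edit, cleaning proceeds:
  t1: a read changed (a2 -8->0) — executes, giving 0.
  t2: a read changed (a2 -8->0; t1 8->0) — executes, giving 0.
  t3: a read changed (t2 -8->0; a2 -8->0) — executes, giving 0.
  t4: a read changed (a2 -8->0; t1 8->0) — executes, giving 0 — identical to its old value.
  t5: a read changed (t3 -16->0) — executes, giving 0.
  t6: dirty, but its reads are unchanged (t4 unchanged, a1 unchanged); cached -7 stands.
  t7: a read changed (t5 -16->0) — executes, giving 7.
  t8: had never run; runs now, result 7.
  t11: had never run; runs now, result 7.
  t13: a read changed (t1 8->0; t7 -9->7) — executes, giving 0.
  t14: had never run; runs now, result 0.
  t16: a read changed (t13 -72->0) — executes, giving 0.
  t17: had never run; runs now, result 0.
  t20: had never run; runs now, result 0.
  t22: a read changed (a2 -8->0; t16 72->0) — executes, giving 0.
  t23: a read changed (t22 72->0) — executes, giving 0.
  t25: a read changed (t23 -72->0; t23 -72->0) — executes, giving 0.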